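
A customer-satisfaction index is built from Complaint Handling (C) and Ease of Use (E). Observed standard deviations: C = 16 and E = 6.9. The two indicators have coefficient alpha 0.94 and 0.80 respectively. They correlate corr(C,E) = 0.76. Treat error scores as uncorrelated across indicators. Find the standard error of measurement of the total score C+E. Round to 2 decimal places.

Var(total) = 303.61 + 167.808 = 471.418.
True-score variance = 278.728 + 167.808 = 446.536, so reliability = 0.9472.
Error variance = 471.418 − 446.536 = 24.882; SEM = √24.882 = 4.99.

4.99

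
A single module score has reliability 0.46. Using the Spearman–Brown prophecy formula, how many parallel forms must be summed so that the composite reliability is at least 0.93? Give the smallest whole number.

16

k ≥ ρ*(1−ρ₁)/(ρ₁(1−ρ*)) = 0.93·0.54 / (0.46·0.07) = 15.596.
Smallest integer k = 16.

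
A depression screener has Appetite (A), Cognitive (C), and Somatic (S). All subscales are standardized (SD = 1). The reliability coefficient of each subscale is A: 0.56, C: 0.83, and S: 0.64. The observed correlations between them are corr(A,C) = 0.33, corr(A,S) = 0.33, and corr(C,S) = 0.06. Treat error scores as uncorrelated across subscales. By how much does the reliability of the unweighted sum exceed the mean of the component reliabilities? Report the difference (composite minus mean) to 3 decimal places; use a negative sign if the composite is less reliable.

0.105

Var(sum) = 3 + 1.44 = 4.44; true-score variance = 2.03 + 1.44 = 3.47; composite reliability = 0.7815.
Mean component reliability = 0.6767.
Difference = 0.7815 − 0.6767 = 0.105.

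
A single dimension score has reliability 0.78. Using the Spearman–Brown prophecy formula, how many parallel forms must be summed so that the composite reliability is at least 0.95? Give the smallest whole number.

6

k ≥ ρ*(1−ρ₁)/(ρ₁(1−ρ*)) = 0.95·0.22 / (0.78·0.05) = 5.359.
Smallest integer k = 6.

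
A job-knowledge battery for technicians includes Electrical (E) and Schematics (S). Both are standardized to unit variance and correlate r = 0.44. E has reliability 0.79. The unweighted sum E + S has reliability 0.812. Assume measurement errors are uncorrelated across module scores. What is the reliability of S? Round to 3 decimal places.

0.669

Var(E+S) = 2 + 2·0.44 = 2.880.
True-score variance = ρ_E + ρ_S + 2·0.44, so 0.812 = (0.79 + ρ_S + 0.88) / 2.880.
ρ_S = 0.812·2.880 − 0.79 − 0.88 = 0.669.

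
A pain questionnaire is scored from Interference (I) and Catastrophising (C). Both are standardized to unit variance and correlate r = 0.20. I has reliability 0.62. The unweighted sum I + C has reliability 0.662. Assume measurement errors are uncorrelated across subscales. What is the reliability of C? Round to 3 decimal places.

Var(I+C) = 2 + 2·0.20 = 2.400.
True-score variance = ρ_I + ρ_C + 2·0.20, so 0.662 = (0.62 + ρ_C + 0.40) / 2.400.
ρ_C = 0.662·2.400 − 0.62 − 0.40 = 0.569.

0.569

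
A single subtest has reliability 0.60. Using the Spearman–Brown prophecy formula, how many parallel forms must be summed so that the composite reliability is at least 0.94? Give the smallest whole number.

k ≥ ρ*(1−ρ₁)/(ρ₁(1−ρ*)) = 0.94·0.40 / (0.60·0.06) = 10.444.
Smallest integer k = 11.

11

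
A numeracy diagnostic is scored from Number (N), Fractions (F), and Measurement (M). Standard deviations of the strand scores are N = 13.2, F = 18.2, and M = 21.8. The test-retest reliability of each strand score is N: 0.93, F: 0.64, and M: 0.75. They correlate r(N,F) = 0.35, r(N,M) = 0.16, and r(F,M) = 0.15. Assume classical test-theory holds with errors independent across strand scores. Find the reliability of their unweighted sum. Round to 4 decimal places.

Var(N+F+M) = 13.2² + 18.2² + 21.8² + 2·[13.2·18.2·0.35 + 13.2·21.8·0.16 + 18.2·21.8·0.15] = 980.72 + 379.279 = 1360.
With uncorrelated errors the cross-covariances are all true-score covariance, so they carry over unchanged; only the diagonal terms shrink to ρᵢσᵢ².
True-score variance = [13.2²·0.93 + 18.2²·0.64 + 21.8²·0.75] + 379.279 = 730.467 + 379.279 = 1109.75.
Reliability = 1109.75 / 1360 = 0.8160.

0.8160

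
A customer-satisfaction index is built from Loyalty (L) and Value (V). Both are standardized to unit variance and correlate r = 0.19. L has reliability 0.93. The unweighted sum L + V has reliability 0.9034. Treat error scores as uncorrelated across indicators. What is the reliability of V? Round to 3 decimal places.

Var(L+V) = 2 + 2·0.19 = 2.380.
True-score variance = ρ_L + ρ_V + 2·0.19, so 0.9034 = (0.93 + ρ_V + 0.38) / 2.380.
ρ_V = 0.9034·2.380 − 0.93 − 0.38 = 0.840.

0.840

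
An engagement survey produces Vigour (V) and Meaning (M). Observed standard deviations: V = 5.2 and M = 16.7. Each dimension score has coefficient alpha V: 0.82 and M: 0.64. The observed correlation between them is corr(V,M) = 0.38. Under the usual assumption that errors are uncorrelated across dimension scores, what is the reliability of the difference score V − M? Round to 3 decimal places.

Var(V−M) = 5.2² + 16.7² − 2·5.2·16.7·0.38 = 305.93 − 65.9984 = 239.932.
With uncorrelated errors the cross-covariances are all true-score covariance, so they carry over unchanged; only the diagonal terms shrink to ρᵢσᵢ².
True-score variance = [5.2²·0.82 + 16.7²·0.64] − 65.9984 = 200.662 − 65.9984 = 134.664.
Reliability = 134.664 / 239.932 = 0.561.

0.561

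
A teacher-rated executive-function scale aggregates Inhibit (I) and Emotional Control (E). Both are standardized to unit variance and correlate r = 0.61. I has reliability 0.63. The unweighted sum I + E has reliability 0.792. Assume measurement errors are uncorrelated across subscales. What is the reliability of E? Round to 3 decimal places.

0.700

Var(I+E) = 2 + 2·0.61 = 3.220.
True-score variance = ρ_I + ρ_E + 2·0.61, so 0.792 = (0.63 + ρ_E + 1.22) / 3.220.
ρ_E = 0.792·3.220 − 0.63 − 1.22 = 0.700.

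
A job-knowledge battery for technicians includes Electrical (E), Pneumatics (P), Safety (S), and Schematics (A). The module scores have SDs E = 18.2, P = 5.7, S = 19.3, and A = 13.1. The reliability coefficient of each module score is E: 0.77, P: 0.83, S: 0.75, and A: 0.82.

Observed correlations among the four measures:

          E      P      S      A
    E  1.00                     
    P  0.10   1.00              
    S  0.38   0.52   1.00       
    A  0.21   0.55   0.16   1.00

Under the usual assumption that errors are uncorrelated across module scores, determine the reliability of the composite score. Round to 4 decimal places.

Var(E+P+S+A) = 18.2² + 5.7² + 19.3² + 13.1² + 2·[18.2·5.7·0.10 + 18.2·19.3·0.38 + 18.2·13.1·0.21 + 5.7·19.3·0.52 + 5.7·13.1·0.55 + 19.3·13.1·0.16] = 907.83 + 665.295 = 1573.12.
Because errors are independent across components, Cov(Tᵢ,Tⱼ) = Cov(Xᵢ,Xⱼ); the off-diagonal part of the true-score variance is the same as above.
True-score variance = [18.2²·0.77 + 5.7²·0.83 + 19.3²·0.75 + 13.1²·0.82] + 665.295 = 702.109 + 665.295 = 1367.4.
Reliability = 1367.4 / 1573.12 = 0.8692.

0.8692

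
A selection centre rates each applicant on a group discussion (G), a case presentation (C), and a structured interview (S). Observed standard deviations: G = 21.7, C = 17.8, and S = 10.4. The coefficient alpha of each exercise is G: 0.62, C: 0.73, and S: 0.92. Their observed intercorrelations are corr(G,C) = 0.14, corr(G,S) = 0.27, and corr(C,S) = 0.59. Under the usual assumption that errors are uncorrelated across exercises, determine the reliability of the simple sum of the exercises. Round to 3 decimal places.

Var(G+C+S) = 21.7² + 17.8² + 10.4² + 2·[21.7·17.8·0.14 + 21.7·10.4·0.27 + 17.8·10.4·0.59] = 895.89 + 448.462 = 1344.35.
With uncorrelated errors the cross-covariances are all true-score covariance, so they carry over unchanged; only the diagonal terms shrink to ρᵢσᵢ².
True-score variance = [21.7²·0.62 + 17.8²·0.73 + 10.4²·0.92] + 448.462 = 622.752 + 448.462 = 1071.21.
Reliability = 1071.21 / 1344.35 = 0.797.

0.797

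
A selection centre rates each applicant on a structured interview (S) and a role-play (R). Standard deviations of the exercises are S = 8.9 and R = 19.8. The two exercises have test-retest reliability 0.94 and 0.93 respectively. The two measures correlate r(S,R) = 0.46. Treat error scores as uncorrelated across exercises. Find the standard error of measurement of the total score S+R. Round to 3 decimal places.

Var(total) = 471.25 + 162.122 = 633.372.
True-score variance = 439.055 + 162.122 = 601.177, so reliability = 0.9492.
Error variance = 633.372 − 601.177 = 32.1954; SEM = √32.1954 = 5.674.

5.674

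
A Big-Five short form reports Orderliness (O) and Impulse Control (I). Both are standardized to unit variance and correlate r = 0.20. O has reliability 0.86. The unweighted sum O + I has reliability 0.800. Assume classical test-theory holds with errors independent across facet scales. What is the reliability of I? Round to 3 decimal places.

Var(O+I) = 2 + 2·0.20 = 2.400.
True-score variance = ρ_O + ρ_I + 2·0.20, so 0.800 = (0.86 + ρ_I + 0.40) / 2.400.
ρ_I = 0.800·2.400 − 0.86 − 0.40 = 0.660.

0.660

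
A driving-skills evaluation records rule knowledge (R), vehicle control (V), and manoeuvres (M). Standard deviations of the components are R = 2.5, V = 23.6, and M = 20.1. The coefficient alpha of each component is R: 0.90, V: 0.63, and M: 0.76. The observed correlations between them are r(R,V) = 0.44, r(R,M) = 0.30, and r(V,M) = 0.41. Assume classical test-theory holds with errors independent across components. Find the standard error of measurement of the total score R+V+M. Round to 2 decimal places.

17.43

Var(total) = 967.22 + 471.045 = 1438.27.
True-score variance = 663.557 + 471.045 = 1134.6, so reliability = 0.7889.
Error variance = 1438.27 − 1134.6 = 303.663; SEM = √303.663 = 17.43.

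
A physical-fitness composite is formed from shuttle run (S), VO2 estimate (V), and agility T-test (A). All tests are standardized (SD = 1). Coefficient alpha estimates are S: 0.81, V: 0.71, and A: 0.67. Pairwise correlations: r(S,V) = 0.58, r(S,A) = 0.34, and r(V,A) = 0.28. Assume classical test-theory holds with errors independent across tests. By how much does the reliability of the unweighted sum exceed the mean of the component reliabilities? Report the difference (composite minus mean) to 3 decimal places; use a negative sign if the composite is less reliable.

Var(sum) = 3 + 2.4 = 5.4; true-score variance = 2.19 + 2.4 = 4.59; composite reliability = 0.8500.
Mean component reliability = 0.7300.
Difference = 0.8500 − 0.7300 = 0.120.

0.120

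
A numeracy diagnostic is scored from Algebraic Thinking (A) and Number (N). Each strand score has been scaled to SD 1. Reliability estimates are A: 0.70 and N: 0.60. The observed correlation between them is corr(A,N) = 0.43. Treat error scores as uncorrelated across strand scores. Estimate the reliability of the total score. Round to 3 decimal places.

Var(A+N) = 2 + 2·[0.43] = 2 + 0.86 = 2.86.
With uncorrelated errors the cross-covariances are all true-score covariance, so they carry over unchanged; only the diagonal terms shrink to ρᵢσᵢ².
True-score variance = [0.70 + 0.60] + 0.86 = 1.3 + 0.86 = 2.16.
Reliability = 2.16 / 2.86 = 0.755.

0.755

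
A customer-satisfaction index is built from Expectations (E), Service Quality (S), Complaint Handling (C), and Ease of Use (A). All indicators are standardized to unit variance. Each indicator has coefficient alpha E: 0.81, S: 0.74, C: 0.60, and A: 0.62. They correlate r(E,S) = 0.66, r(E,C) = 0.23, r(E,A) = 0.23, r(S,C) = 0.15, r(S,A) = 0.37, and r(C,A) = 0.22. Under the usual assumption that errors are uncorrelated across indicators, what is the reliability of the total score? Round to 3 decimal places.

Var(E+S+C+A) = 4 + 2·[0.66 + 0.23 + 0.23 + 0.15 + 0.37 + 0.22] = 4 + 3.72 = 7.72.
Under uncorrelated errors the observed covariances equal the true-score covariances, so only the own-variance terms attenuate.
True-score variance = [0.81 + 0.74 + 0.60 + 0.62] + 3.72 = 2.77 + 3.72 = 6.49.
Reliability = 6.49 / 7.72 = 0.841.

0.841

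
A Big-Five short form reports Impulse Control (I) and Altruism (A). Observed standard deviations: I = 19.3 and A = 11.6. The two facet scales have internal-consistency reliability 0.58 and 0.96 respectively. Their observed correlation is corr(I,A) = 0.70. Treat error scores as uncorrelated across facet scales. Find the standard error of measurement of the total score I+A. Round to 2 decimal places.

12.72

Var(total) = 507.05 + 313.432 = 820.482.
True-score variance = 345.222 + 313.432 = 658.654, so reliability = 0.8028.
Error variance = 820.482 − 658.654 = 161.828; SEM = √161.828 = 12.72.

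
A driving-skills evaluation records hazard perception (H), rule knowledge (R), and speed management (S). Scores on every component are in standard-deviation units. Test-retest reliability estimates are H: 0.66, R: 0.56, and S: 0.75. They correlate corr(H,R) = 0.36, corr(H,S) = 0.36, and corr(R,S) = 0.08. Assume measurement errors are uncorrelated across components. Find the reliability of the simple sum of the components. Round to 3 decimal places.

Var(H+R+S) = 3 + 2·[0.36 + 0.36 + 0.08] = 3 + 1.6 = 4.6.
With uncorrelated errors the cross-covariances are all true-score covariance, so they carry over unchanged; only the diagonal terms shrink to ρᵢσᵢ².
True-score variance = [0.66 + 0.56 + 0.75] + 1.6 = 1.97 + 1.6 = 3.57.
Reliability = 3.57 / 4.6 = 0.776.

0.776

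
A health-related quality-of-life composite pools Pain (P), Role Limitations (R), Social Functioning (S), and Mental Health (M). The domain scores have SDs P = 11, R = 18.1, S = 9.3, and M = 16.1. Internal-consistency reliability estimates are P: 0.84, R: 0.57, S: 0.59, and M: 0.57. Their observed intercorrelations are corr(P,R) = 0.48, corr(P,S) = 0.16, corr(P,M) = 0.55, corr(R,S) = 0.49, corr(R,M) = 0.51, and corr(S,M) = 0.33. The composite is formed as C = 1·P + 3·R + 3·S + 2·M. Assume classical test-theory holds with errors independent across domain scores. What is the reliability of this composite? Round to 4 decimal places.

Var(C) = 11² + 3²·18.1² + 3²·9.3² + 2²·16.1² + 2·[3·11·18.1·0.48 + 3·11·9.3·0.16 + 2·11·16.1·0.55 + 9·18.1·9.3·0.49 + 6·18.1·16.1·0.51 + 6·9.3·16.1·0.33] = 4884.74 + 4922.27 = 9807.01.
Under uncorrelated errors the observed covariances equal the true-score covariances, so only the own-variance terms attenuate.
True-score variance = [11²·0.84 + 3²·18.1²·0.57 + 3²·9.3²·0.59 + 2²·16.1²·0.57] + 4922.27 = 2832.54 + 4922.27 = 7754.81.
Reliability = 7754.81 / 9807.01 = 0.7907.

0.7907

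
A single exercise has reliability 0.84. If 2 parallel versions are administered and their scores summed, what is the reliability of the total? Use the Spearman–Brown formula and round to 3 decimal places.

ρ_k = kρ / (1 + (k−1)ρ) = 2·0.84 / (1 + 1·0.84) = 1.680 / 1.840 = 0.913.

0.913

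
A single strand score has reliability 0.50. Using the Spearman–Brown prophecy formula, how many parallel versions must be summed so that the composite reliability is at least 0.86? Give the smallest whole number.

7

k ≥ ρ*(1−ρ₁)/(ρ₁(1−ρ*)) = 0.86·0.50 / (0.50·0.14) = 6.143.
Smallest integer k = 7.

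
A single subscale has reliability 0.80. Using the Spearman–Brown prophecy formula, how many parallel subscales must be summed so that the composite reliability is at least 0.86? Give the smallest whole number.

k ≥ ρ*(1−ρ₁)/(ρ₁(1−ρ*)) = 0.86·0.20 / (0.80·0.14) = 1.536.
Smallest integer k = 2.

2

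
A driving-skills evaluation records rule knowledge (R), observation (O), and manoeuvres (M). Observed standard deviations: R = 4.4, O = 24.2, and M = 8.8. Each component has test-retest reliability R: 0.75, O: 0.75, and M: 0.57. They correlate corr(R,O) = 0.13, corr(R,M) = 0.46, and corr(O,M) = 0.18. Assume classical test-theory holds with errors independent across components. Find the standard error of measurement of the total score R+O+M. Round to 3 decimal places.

13.585

Var(total) = 682.44 + 139.973 = 822.413.
True-score variance = 497.891 + 139.973 = 637.864, so reliability = 0.7756.
Error variance = 822.413 − 637.864 = 184.549; SEM = √184.549 = 13.585.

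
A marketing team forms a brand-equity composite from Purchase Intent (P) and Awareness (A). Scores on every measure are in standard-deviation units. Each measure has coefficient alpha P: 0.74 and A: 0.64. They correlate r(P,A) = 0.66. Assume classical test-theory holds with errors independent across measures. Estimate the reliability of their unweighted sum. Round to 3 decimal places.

0.813

Var(P+A) = 2 + 2·[0.66] = 2 + 1.32 = 3.32.
Because errors are independent across components, Cov(Tᵢ,Tⱼ) = Cov(Xᵢ,Xⱼ); the off-diagonal part of the true-score variance is the same as above.
True-score variance = [0.74 + 0.64] + 1.32 = 1.38 + 1.32 = 2.7.
Reliability = 2.7 / 3.32 = 0.813.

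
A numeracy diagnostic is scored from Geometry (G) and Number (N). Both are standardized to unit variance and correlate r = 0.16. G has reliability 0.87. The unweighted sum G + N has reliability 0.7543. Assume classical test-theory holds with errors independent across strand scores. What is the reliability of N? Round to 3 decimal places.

0.560

Var(G+N) = 2 + 2·0.16 = 2.320.
True-score variance = ρ_G + ρ_N + 2·0.16, so 0.7543 = (0.87 + ρ_N + 0.32) / 2.320.
ρ_N = 0.7543·2.320 − 0.87 − 0.32 = 0.560.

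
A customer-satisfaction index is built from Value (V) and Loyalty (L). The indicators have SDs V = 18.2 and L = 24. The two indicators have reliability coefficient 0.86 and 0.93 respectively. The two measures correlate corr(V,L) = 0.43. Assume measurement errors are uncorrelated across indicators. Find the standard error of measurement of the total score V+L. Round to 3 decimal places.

Var(total) = 907.24 + 375.648 = 1282.89.
True-score variance = 820.546 + 375.648 = 1196.19, so reliability = 0.9324.
Error variance = 1282.89 − 1196.19 = 86.6936; SEM = √86.6936 = 9.311.

9.311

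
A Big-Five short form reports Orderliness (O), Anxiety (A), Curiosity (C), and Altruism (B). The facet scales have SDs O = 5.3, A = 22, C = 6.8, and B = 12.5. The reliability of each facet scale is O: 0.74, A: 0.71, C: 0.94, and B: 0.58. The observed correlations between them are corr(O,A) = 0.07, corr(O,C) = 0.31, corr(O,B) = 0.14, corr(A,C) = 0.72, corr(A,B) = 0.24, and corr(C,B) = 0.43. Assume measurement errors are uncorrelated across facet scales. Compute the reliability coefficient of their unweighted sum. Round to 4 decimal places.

0.8188

Var(O+A+C+B) = 5.3² + 22² + 6.8² + 12.5² + 2·[5.3·22·0.07 + 5.3·6.8·0.31 + 5.3·12.5·0.14 + 22·6.8·0.72 + 22·12.5·0.24 + 6.8·12.5·0.43] = 714.58 + 477.743 = 1192.32.
Because errors are independent across components, Cov(Tᵢ,Tⱼ) = Cov(Xᵢ,Xⱼ); the off-diagonal part of the true-score variance is the same as above.
True-score variance = [5.3²·0.74 + 22²·0.71 + 6.8²·0.94 + 12.5²·0.58] + 477.743 = 498.517 + 477.743 = 976.26.
Reliability = 976.26 / 1192.32 = 0.8188.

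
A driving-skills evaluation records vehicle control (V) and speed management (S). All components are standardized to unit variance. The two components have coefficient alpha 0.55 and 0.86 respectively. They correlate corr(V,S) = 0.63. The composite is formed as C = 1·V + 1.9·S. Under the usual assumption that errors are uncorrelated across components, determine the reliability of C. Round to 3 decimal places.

0.864

Var(C) = 1 + 1.9² + 2·[1.9·0.63] = 4.61 + 2.394 = 7.004.
Because errors are independent across components, Cov(Tᵢ,Tⱼ) = Cov(Xᵢ,Xⱼ); the off-diagonal part of the true-score variance is the same as above.
True-score variance = [0.55 + 1.9²·0.86] + 2.394 = 3.6546 + 2.394 = 6.0486.
Reliability = 6.0486 / 7.004 = 0.864.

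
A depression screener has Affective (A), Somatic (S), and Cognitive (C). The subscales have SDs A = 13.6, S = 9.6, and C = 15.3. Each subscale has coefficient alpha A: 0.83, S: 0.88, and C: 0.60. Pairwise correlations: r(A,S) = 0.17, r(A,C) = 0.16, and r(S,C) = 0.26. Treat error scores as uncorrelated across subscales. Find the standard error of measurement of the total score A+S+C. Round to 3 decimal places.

11.668

Var(total) = 511.21 + 187.354 = 698.564.
True-score variance = 375.072 + 187.354 = 562.425, so reliability = 0.8051.
Error variance = 698.564 − 562.425 = 136.138; SEM = √136.138 = 11.668.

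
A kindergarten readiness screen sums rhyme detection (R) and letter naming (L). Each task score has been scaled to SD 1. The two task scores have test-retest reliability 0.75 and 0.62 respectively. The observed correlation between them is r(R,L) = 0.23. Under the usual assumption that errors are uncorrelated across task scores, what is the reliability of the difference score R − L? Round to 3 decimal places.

Var(R−L) = 1 + 1 − 2·0.23 = 2 − 0.46 = 1.54.
Because errors are independent across components, Cov(Tᵢ,Tⱼ) = Cov(Xᵢ,Xⱼ); the off-diagonal part of the true-score variance is the same as above.
True-score variance = [0.75 + 0.62] − 0.46 = 1.37 − 0.46 = 0.91.
Reliability = 0.91 / 1.54 = 0.591.

0.591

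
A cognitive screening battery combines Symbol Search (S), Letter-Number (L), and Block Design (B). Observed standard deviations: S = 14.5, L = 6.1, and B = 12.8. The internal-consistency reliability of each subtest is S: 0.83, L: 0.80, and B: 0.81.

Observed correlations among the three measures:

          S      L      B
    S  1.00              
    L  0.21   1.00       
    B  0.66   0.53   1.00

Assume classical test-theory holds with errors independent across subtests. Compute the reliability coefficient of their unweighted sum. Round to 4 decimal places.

0.9043

Var(S+L+B) = 14.5² + 6.1² + 12.8² + 2·[14.5·6.1·0.21 + 14.5·12.8·0.66 + 6.1·12.8·0.53] = 411.3 + 364.906 = 776.206.
Because errors are independent across components, Cov(Tᵢ,Tⱼ) = Cov(Xᵢ,Xⱼ); the off-diagonal part of the true-score variance is the same as above.
True-score variance = [14.5²·0.83 + 6.1²·0.80 + 12.8²·0.81] + 364.906 = 336.986 + 364.906 = 701.892.
Reliability = 701.892 / 776.206 = 0.9043.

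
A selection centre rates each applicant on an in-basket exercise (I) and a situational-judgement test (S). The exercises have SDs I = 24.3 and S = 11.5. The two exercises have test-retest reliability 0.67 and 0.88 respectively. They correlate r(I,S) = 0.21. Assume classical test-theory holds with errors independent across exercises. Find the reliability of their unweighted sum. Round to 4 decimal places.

0.7492

Var(I+S) = 24.3² + 11.5² + 2·[24.3·11.5·0.21] = 722.74 + 117.369 = 840.109.
Because errors are independent across components, Cov(Tᵢ,Tⱼ) = Cov(Xᵢ,Xⱼ); the off-diagonal part of the true-score variance is the same as above.
True-score variance = [24.3²·0.67 + 11.5²·0.88] + 117.369 = 512.008 + 117.369 = 629.377.
Reliability = 629.377 / 840.109 = 0.7492.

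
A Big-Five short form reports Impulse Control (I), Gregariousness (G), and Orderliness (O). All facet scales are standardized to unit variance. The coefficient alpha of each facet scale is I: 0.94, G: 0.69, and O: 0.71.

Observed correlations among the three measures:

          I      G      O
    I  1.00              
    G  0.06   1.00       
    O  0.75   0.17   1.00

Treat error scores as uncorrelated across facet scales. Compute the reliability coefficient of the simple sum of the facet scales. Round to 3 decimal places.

Var(I+G+O) = 3 + 2·[0.06 + 0.75 + 0.17] = 3 + 1.96 = 4.96.
Under uncorrelated errors the observed covariances equal the true-score covariances, so only the own-variance terms attenuate.
True-score variance = [0.94 + 0.69 + 0.71] + 1.96 = 2.34 + 1.96 = 4.3.
Reliability = 4.3 / 4.96 = 0.867.

0.867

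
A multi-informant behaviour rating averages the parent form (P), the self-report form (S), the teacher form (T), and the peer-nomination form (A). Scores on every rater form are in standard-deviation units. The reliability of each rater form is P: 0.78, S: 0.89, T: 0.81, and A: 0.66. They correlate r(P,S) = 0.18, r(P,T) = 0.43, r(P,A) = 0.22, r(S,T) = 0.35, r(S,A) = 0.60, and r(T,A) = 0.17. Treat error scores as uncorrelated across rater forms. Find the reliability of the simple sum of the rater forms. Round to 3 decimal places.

0.891

Var(P+S+T+A) = 4 + 2·[0.18 + 0.43 + 0.22 + 0.35 + 0.60 + 0.17] = 4 + 3.9 = 7.9.
Under uncorrelated errors the observed covariances equal the true-score covariances, so only the own-variance terms attenuate.
True-score variance = [0.78 + 0.89 + 0.81 + 0.66] + 3.9 = 3.14 + 3.9 = 7.04.
Reliability = 7.04 / 7.9 = 0.891.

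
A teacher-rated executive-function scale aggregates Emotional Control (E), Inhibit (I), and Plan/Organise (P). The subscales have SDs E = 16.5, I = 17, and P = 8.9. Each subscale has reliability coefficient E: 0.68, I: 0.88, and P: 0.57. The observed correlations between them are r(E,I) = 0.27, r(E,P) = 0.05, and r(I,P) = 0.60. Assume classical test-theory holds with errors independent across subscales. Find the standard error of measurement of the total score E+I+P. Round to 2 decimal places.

12.48

Var(total) = 640.46 + 347.715 = 988.175.
True-score variance = 484.6 + 347.715 = 832.315, so reliability = 0.8423.
Error variance = 988.175 − 832.315 = 155.86; SEM = √155.86 = 12.48.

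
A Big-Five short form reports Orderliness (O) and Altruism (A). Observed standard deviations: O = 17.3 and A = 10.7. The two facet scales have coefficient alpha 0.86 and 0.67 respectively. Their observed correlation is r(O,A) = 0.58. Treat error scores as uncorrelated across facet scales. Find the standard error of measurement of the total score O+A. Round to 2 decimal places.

8.93

Var(total) = 413.78 + 214.728 = 628.508.
True-score variance = 334.098 + 214.728 = 548.825, so reliability = 0.8732.
Error variance = 628.508 − 548.825 = 79.6823; SEM = √79.6823 = 8.93.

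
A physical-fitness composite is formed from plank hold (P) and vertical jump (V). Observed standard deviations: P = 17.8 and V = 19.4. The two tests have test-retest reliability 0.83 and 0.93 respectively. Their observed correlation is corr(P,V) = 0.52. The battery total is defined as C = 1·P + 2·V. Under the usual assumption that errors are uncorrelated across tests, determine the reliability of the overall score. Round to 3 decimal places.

Var(C) = 17.8² + 2²·19.4² + 2·[2·17.8·19.4·0.52] = 1822.28 + 718.266 = 2540.55.
Because errors are independent across components, Cov(Tᵢ,Tⱼ) = Cov(Xᵢ,Xⱼ); the off-diagonal part of the true-score variance is the same as above.
True-score variance = [17.8²·0.83 + 2²·19.4²·0.93] + 718.266 = 1663.04 + 718.266 = 2381.3.
Reliability = 2381.3 / 2540.55 = 0.937.

0.937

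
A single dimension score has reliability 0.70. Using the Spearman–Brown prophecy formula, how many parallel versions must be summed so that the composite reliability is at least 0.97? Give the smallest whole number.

k ≥ ρ*(1−ρ₁)/(ρ₁(1−ρ*)) = 0.97·0.30 / (0.70·0.03) = 13.857.
Smallest integer k = 14.

14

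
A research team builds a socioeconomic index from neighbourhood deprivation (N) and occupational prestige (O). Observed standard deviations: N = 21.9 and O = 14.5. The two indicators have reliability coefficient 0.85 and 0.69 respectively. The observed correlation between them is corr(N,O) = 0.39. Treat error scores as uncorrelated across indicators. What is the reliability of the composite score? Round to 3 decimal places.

Var(N+O) = 21.9² + 14.5² + 2·[21.9·14.5·0.39] = 689.86 + 247.689 = 937.549.
Because errors are independent across components, Cov(Tᵢ,Tⱼ) = Cov(Xᵢ,Xⱼ); the off-diagonal part of the true-score variance is the same as above.
True-score variance = [21.9²·0.85 + 14.5²·0.69] + 247.689 = 552.741 + 247.689 = 800.43.
Reliability = 800.43 / 937.549 = 0.854.

0.854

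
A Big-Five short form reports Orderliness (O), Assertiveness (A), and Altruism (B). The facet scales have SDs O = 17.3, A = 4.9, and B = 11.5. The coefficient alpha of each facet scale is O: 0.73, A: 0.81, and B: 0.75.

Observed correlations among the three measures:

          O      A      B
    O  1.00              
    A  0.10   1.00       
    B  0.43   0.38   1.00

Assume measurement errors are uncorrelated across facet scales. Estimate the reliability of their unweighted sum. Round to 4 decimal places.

0.8275

Var(O+A+B) = 17.3² + 4.9² + 11.5² + 2·[17.3·4.9·0.10 + 17.3·11.5·0.43 + 4.9·11.5·0.38] = 455.55 + 230.877 = 686.427.
With uncorrelated errors the cross-covariances are all true-score covariance, so they carry over unchanged; only the diagonal terms shrink to ρᵢσᵢ².
True-score variance = [17.3²·0.73 + 4.9²·0.81 + 11.5²·0.75] + 230.877 = 337.117 + 230.877 = 567.994.
Reliability = 567.994 / 686.427 = 0.8275.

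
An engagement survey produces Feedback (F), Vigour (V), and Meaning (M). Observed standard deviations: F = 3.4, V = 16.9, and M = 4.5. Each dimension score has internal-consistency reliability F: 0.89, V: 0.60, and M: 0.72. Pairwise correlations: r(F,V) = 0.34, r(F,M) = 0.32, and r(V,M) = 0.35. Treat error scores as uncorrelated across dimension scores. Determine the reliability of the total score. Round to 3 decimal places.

0.711

Var(F+V+M) = 3.4² + 16.9² + 4.5² + 2·[3.4·16.9·0.34 + 3.4·4.5·0.32 + 16.9·4.5·0.35] = 317.42 + 102.1 = 419.52.
Because errors are independent across components, Cov(Tᵢ,Tⱼ) = Cov(Xᵢ,Xⱼ); the off-diagonal part of the true-score variance is the same as above.
True-score variance = [3.4²·0.89 + 16.9²·0.60 + 4.5²·0.72] + 102.1 = 196.234 + 102.1 = 298.334.
Reliability = 298.334 / 419.52 = 0.711.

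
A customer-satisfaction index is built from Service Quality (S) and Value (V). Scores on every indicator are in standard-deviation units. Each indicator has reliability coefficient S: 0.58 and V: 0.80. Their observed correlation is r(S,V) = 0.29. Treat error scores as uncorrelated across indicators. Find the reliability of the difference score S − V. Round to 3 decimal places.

0.563

Var(S−V) = 1 + 1 − 2·0.29 = 2 − 0.58 = 1.42.
Under uncorrelated errors the observed covariances equal the true-score covariances, so only the own-variance terms attenuate.
True-score variance = [0.58 + 0.80] − 0.58 = 1.38 − 0.58 = 0.8.
Reliability = 0.8 / 1.42 = 0.563.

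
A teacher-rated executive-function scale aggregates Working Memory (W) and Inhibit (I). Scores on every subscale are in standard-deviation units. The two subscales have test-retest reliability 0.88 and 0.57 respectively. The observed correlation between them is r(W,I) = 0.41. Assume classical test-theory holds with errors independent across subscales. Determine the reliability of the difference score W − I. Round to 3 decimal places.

Var(W−I) = 1 + 1 − 2·0.41 = 2 − 0.82 = 1.18.
Under uncorrelated errors the observed covariances equal the true-score covariances, so only the own-variance terms attenuate.
True-score variance = [0.88 + 0.57] − 0.82 = 1.45 − 0.82 = 0.63.
Reliability = 0.63 / 1.18 = 0.534.

0.534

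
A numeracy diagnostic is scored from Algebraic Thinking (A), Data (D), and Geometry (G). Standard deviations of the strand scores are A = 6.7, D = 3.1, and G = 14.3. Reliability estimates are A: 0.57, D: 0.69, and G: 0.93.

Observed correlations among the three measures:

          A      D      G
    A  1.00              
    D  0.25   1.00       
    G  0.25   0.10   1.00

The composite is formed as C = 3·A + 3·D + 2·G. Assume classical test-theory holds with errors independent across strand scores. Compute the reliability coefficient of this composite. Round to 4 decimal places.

0.8521

Var(C) = 3²·6.7² + 3²·3.1² + 2²·14.3² + 2·[9·6.7·3.1·0.25 + 6·6.7·14.3·0.25 + 6·3.1·14.3·0.10] = 1308.46 + 434.091 = 1742.55.
With uncorrelated errors the cross-covariances are all true-score covariance, so they carry over unchanged; only the diagonal terms shrink to ρᵢσᵢ².
True-score variance = [3²·6.7²·0.57 + 3²·3.1²·0.69 + 2²·14.3²·0.93] + 434.091 = 1050.67 + 434.091 = 1484.76.
Reliability = 1484.76 / 1742.55 = 0.8521.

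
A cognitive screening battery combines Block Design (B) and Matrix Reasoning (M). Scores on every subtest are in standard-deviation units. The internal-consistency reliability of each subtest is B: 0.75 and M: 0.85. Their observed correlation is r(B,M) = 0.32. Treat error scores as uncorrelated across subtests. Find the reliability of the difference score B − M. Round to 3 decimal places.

Var(B−M) = 1 + 1 − 2·0.32 = 2 − 0.64 = 1.36.
Because errors are independent across components, Cov(Tᵢ,Tⱼ) = Cov(Xᵢ,Xⱼ); the off-diagonal part of the true-score variance is the same as above.
True-score variance = [0.75 + 0.85] − 0.64 = 1.6 − 0.64 = 0.96.
Reliability = 0.96 / 1.36 = 0.706.

0.706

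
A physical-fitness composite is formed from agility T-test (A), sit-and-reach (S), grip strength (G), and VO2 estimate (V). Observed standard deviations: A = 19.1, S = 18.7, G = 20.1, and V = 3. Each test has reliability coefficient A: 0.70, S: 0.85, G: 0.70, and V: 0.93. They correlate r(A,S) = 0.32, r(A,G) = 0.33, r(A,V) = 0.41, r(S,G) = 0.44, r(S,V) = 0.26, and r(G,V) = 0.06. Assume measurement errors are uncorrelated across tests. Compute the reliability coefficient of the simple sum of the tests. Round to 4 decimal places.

0.8598

Var(A+S+G+V) = 19.1² + 18.7² + 20.1² + 3² + 2·[19.1·18.7·0.32 + 19.1·20.1·0.33 + 19.1·3·0.41 + 18.7·20.1·0.44 + 18.7·3·0.26 + 20.1·3·0.06] = 1127.51 + 896.129 = 2023.64.
With uncorrelated errors the cross-covariances are all true-score covariance, so they carry over unchanged; only the diagonal terms shrink to ρᵢσᵢ².
True-score variance = [19.1²·0.70 + 18.7²·0.85 + 20.1²·0.70 + 3²·0.93] + 896.129 = 843.78 + 896.129 = 1739.91.
Reliability = 1739.91 / 2023.64 = 0.8598.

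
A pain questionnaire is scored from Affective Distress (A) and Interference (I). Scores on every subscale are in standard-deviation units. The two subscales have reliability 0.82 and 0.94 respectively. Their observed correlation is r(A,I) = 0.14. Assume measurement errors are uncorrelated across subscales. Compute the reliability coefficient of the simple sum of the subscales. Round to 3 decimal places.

Var(A+I) = 2 + 2·[0.14] = 2 + 0.28 = 2.28.
Because errors are independent across components, Cov(Tᵢ,Tⱼ) = Cov(Xᵢ,Xⱼ); the off-diagonal part of the true-score variance is the same as above.
True-score variance = [0.82 + 0.94] + 0.28 = 1.76 + 0.28 = 2.04.
Reliability = 2.04 / 2.28 = 0.895.

0.895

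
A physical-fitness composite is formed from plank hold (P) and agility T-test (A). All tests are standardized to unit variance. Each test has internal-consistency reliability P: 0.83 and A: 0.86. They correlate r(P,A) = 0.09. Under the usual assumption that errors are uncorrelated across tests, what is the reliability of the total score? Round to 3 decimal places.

0.858

Var(P+A) = 2 + 2·[0.09] = 2 + 0.18 = 2.18.
Because errors are independent across components, Cov(Tᵢ,Tⱼ) = Cov(Xᵢ,Xⱼ); the off-diagonal part of the true-score variance is the same as above.
True-score variance = [0.83 + 0.86] + 0.18 = 1.69 + 0.18 = 1.87.
Reliability = 1.87 / 2.18 = 0.858.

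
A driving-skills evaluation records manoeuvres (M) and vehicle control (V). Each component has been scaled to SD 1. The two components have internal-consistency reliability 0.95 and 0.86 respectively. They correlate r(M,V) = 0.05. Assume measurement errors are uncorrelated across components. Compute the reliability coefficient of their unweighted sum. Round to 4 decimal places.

0.9095

Var(M+V) = 2 + 2·[0.05] = 2 + 0.1 = 2.1.
With uncorrelated errors the cross-covariances are all true-score covariance, so they carry over unchanged; only the diagonal terms shrink to ρᵢσᵢ².
True-score variance = [0.95 + 0.86] + 0.1 = 1.81 + 0.1 = 1.91.
Reliability = 1.91 / 2.1 = 0.9095.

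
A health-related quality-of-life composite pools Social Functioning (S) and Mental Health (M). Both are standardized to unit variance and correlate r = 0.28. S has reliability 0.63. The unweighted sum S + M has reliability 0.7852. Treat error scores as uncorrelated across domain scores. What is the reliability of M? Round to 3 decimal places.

0.820

Var(S+M) = 2 + 2·0.28 = 2.560.
True-score variance = ρ_S + ρ_M + 2·0.28, so 0.7852 = (0.63 + ρ_M + 0.56) / 2.560.
ρ_M = 0.7852·2.560 − 0.63 − 0.56 = 0.820.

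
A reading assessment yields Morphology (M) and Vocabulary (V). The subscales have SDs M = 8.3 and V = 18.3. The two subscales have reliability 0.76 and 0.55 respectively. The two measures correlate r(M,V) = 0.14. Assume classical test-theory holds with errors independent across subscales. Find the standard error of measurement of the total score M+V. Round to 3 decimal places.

12.932

Var(total) = 403.78 + 42.5292 = 446.309.
True-score variance = 236.546 + 42.5292 = 279.075, so reliability = 0.6253.
Error variance = 446.309 − 279.075 = 167.234; SEM = √167.234 = 12.932.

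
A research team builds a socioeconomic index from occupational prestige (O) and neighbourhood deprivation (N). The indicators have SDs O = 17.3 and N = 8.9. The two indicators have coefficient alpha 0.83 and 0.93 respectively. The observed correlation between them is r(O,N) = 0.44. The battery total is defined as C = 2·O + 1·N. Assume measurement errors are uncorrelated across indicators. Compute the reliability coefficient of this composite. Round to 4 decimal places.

0.8649

Var(C) = 2²·17.3² + 8.9² + 2·[2·17.3·8.9·0.44] = 1276.37 + 270.987 = 1547.36.
With uncorrelated errors the cross-covariances are all true-score covariance, so they carry over unchanged; only the diagonal terms shrink to ρᵢσᵢ².
True-score variance = [2²·17.3²·0.83 + 8.9²·0.93] + 270.987 = 1067.31 + 270.987 = 1338.3.
Reliability = 1338.3 / 1547.36 = 0.8649.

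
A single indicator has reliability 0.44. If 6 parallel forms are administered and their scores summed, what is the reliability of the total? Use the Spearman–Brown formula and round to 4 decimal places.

0.8250

ρ_k = kρ / (1 + (k−1)ρ) = 6·0.44 / (1 + 5·0.44) = 2.640 / 3.200 = 0.8250.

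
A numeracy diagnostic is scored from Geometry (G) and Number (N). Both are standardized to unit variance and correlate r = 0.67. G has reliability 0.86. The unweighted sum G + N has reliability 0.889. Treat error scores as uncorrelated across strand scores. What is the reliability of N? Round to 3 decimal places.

0.769

Var(G+N) = 2 + 2·0.67 = 3.340.
True-score variance = ρ_G + ρ_N + 2·0.67, so 0.889 = (0.86 + ρ_N + 1.34) / 3.340.
ρ_N = 0.889·3.340 − 0.86 − 1.34 = 0.769.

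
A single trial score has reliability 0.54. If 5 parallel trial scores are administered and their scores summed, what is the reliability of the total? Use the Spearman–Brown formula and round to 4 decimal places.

ρ_k = kρ / (1 + (k−1)ρ) = 5·0.54 / (1 + 4·0.54) = 2.700 / 3.160 = 0.8544.

0.8544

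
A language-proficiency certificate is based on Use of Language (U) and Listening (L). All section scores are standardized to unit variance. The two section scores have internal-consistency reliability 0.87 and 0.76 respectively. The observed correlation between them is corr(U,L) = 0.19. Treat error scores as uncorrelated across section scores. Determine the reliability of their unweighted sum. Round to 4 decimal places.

Var(U+L) = 2 + 2·[0.19] = 2 + 0.38 = 2.38.
Under uncorrelated errors the observed covariances equal the true-score covariances, so only the own-variance terms attenuate.
True-score variance = [0.87 + 0.76] + 0.38 = 1.63 + 0.38 = 2.01.
Reliability = 2.01 / 2.38 = 0.8445.

0.8445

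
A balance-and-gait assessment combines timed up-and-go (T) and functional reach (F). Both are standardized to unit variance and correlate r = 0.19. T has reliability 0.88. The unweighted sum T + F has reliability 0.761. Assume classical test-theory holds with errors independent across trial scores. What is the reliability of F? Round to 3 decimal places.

0.551

Var(T+F) = 2 + 2·0.19 = 2.380.
True-score variance = ρ_T + ρ_F + 2·0.19, so 0.761 = (0.88 + ρ_F + 0.38) / 2.380.
ρ_F = 0.761·2.380 − 0.88 − 0.38 = 0.551.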